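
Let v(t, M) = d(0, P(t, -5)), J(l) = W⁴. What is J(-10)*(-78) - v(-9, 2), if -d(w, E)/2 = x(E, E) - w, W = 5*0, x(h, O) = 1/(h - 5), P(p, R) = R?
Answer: -⅕ ≈ -0.20000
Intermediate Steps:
x(h, O) = 1/(-5 + h)
W = 0
J(l) = 0 (J(l) = 0⁴ = 0)
d(w, E) = -2/(-5 + E) + 2*w (d(w, E) = -2*(1/(-5 + E) - w) = -2/(-5 + E) + 2*w)
v(t, M) = ⅕ (v(t, M) = 2*(-1 + 0*(-5 - 5))/(-5 - 5) = 2*(-1 + 0*(-10))/(-10) = 2*(-⅒)*(-1 + 0) = 2*(-⅒)*(-1) = ⅕)
J(-10)*(-78) - v(-9, 2) = 0*(-78) - 1*⅕ = 0 - ⅕ = -⅕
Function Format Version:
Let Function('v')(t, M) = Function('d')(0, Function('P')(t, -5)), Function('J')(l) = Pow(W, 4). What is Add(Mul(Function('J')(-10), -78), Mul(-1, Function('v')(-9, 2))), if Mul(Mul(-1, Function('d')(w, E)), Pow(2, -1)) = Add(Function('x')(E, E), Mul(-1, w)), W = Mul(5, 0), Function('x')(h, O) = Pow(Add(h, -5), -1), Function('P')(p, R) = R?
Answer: Rational(-1, 5) ≈ -0.20000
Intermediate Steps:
Function('x')(h, O) = Pow(Add(-5, h), -1)
W = 0
Function('J')(l) = 0 (Function('J')(l) = Pow(0, 4) = 0)
Function('d')(w, E) = Add(Mul(-2, Pow(Add(-5, E), -1)), Mul(2, w)) (Function('d')(w, E) = Mul(-2, Add(Pow(Add(-5, E), -1), Mul(-1, w))) = Add(Mul(-2, Pow(Add(-5, E), -1)), Mul(2, w)))
Function('v')(t, M) = Rational(1, 5) (Function('v')(t, M) = Mul(2, Pow(Add(-5, -5), -1), Add(-1, Mul(0, Add(-5, -5)))) = Mul(2, Pow(-10, -1), Add(-1, Mul(0, -10))) = Mul(2, Rational(-1, 10), Add(-1, 0)) = Mul(2, Rational(-1, 10), -1) = Rational(1, 5))
Add(Mul(Function('J')(-10), -78), Mul(-1, Function('v')(-9, 2))) = Add(Mul(0, -78), Mul(-1, Rational(1, 5))) = Add(0, Rational(-1, 5)) = Rational(-1, 5)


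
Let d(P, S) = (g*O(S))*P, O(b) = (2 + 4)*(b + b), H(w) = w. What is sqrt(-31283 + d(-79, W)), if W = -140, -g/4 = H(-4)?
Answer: sqrt(2092237) ≈ 1446.5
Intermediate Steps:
O(b) = 12*b (O(b) = 6*(2*b) = 12*b)
g = 16 (g = -4*(-4) = 16)
d(P, S) = 192*P*S (d(P, S) = (16*(12*S))*P = (192*S)*P = 192*P*S)
sqrt(-31283 + d(-79, W)) = sqrt(-31283 + 192*(-79)*(-140)) = sqrt(-31283 + 2123520) = sqrt(2092237)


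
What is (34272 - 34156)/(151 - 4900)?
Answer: -116/4749 ≈ -0.024426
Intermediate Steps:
(34272 - 34156)/(151 - 4900) = 116/(-4749) = 116*(-1/4749) = -116/4749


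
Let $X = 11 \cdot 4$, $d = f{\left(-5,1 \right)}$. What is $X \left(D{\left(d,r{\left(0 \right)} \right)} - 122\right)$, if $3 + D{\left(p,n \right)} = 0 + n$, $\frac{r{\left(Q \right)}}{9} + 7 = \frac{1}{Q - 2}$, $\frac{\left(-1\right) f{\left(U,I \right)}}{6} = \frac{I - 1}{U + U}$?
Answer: $-8470$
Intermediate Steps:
$f{\left(U,I \right)} = - \frac{3 \left(-1 + I\right)}{U}$ ($f{\left(U,I \right)} = - 6 \frac{I - 1}{U + U} = - 6 \frac{-1 + I}{2 U} = - \frac{3 \left(-1 + I\right)}{U}$)
$d = 0$ ($d = \frac{3 \left(1 - 1\right)}{-5} = 3 \left(- \frac{1}{5}\right) \left(1 - 1\right) = 3 \left(- \frac{1}{5}\right) 0 = 0$)
$r{\left(Q \right)} = -63 + \frac{9}{-2 + Q}$ ($r{\left(Q \right)} = -63 + \frac{9}{Q - 2} = -63 + \frac{9}{-2 + Q}$)
$D{\left(p,n \right)} = -3 + n$ ($D{\left(p,n \right)} = -3 + \left(0 + n\right) = -3 + n$)
$X = 44$
$X \left(D{\left(d,r{\left(0 \right)} \right)} - 122\right) = 44 \left(\left(-3 + \frac{9 \left(15 - 0\right)}{-2 + 0}\right) - 122\right) = 44 \left(\left(-3 + \frac{9 \left(15 + 0\right)}{-2}\right) - 122\right) = 44 \left(\left(-3 + 9 \left(- \frac{1}{2}\right) 15\right) - 122\right) = 44 \left(\left(-3 - \frac{135}{2}\right) - 122\right) = 44 \left(- \frac{141}{2} - 122\right) = 44 \left(- \frac{385}{2}\right) = -8470$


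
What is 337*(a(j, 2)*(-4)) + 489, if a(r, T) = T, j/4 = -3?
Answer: -2207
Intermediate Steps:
j = -12 (j = 4*(-3) = -12)
337*(a(j, 2)*(-4)) + 489 = 337*(2*(-4)) + 489 = 337*(-8) + 489 = -2696 + 489 = -2207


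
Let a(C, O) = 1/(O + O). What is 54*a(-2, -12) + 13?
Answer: 43/4 ≈ 10.750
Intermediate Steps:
a(C, O) = 1/(2*O)
54*a(-2, -12) + 13 = 54*((½)/(-12)) + 13 = 54*((½)*(-1/12)) + 13 = 54*(-1/24) + 13 = -9/4 + 13 = 43/4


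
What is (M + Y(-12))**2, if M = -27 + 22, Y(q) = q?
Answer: 289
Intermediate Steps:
M = -5
(M + Y(-12))**2 = (-5 - 12)**2 = (-17)**2 = 289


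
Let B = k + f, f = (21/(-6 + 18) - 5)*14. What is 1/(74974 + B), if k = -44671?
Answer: 2/60515 ≈ 3.3050e-5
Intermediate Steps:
f = -91/2 (f = (21/12 - 5)*14 = (21*(1/12) - 5)*14 = (7/4 - 5)*14 = -13/4*14 = -91/2 ≈ -45.500)
B = -89433/2 (B = -44671 - 91/2 = -89433/2 ≈ -44717.)
1/(74974 + B) = 1/(74974 - 89433/2) = 1/(60515/2) = 2/60515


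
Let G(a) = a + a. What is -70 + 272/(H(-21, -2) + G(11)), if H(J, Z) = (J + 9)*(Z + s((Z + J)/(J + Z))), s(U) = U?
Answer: -62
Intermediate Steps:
H(J, Z) = (1 + Z)*(9 + J) (H(J, Z) = (J + 9)*(Z + (Z + J)/(J + Z)) = (9 + J)*(Z + (J + Z)/(J + Z)) = (9 + J)*(Z + 1) = (9 + J)*(1 + Z) = (1 + Z)*(9 + J))
G(a) = 2*a
-70 + 272/(H(-21, -2) + G(11)) = -70 + 272/((9 - 21 + 9*(-2) - 21*(-2)) + 2*11) = -70 + 272/((9 - 21 - 18 + 42) + 22) = -70 + 272/(12 + 22) = -70 + 272/34 = -70 + (1/34)*272 = -70 + 8 = -62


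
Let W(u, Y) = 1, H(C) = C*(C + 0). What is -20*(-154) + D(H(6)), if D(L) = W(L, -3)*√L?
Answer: 3086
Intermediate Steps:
H(C) = C² (H(C) = C*C = C²)
D(L) = √L (D(L) = 1*√L = √L)
-20*(-154) + D(H(6)) = -20*(-154) + √(6²) = 3080 + √36 = 3080 + 6 = 3086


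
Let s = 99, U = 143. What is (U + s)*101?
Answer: 24442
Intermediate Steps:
(U + s)*101 = (143 + 99)*101 = 242*101 = 24442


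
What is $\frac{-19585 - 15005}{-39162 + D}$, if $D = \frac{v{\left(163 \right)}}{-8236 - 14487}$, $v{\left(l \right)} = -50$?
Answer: $\frac{392994285}{444939038} \approx 0.88325$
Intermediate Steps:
$D = \frac{50}{22723}$ ($D = - \frac{50}{-8236 - 14487} = - \frac{50}{-22723} = \left(-50\right) \left(- \frac{1}{22723}\right) = \frac{50}{22723} \approx 0.0022004$)
$\frac{-19585 - 15005}{-39162 + D} = \frac{-19585 - 15005}{-39162 + \frac{50}{22723}} = - \frac{34590}{- \frac{889878076}{22723}} = \left(-34590\right) \left(- \frac{22723}{889878076}\right) = \frac{392994285}{444939038}$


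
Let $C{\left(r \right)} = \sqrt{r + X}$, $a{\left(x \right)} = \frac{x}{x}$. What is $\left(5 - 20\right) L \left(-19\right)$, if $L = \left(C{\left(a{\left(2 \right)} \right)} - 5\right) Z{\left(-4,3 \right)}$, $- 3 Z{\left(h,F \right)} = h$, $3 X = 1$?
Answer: $-1900 + \frac{760 \sqrt{3}}{3} \approx -1461.2$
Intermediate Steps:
$X = \frac{1}{3}$ ($X = \frac{1}{3} \cdot 1 = \frac{1}{3} \approx 0.33333$)
$Z{\left(h,F \right)} = - \frac{h}{3}$
$a{\left(x \right)} = 1$
$C{\left(r \right)} = \sqrt{\frac{1}{3} + r}$ ($C{\left(r \right)} = \sqrt{r + \frac{1}{3}} = \sqrt{\frac{1}{3} + r}$)
$L = - \frac{20}{3} + \frac{8 \sqrt{3}}{9}$ ($L = \left(\frac{\sqrt{3 + 9 \cdot 1}}{3} - 5\right) \left(\left(- \frac{1}{3}\right) \left(-4\right)\right) = \left(\frac{\sqrt{3 + 9}}{3} - 5\right) \frac{4}{3} = \left(\frac{\sqrt{12}}{3} - 5\right) \frac{4}{3} = \left(\frac{2 \sqrt{3}}{3} - 5\right) \frac{4}{3} = \left(-5 + \frac{2 \sqrt{3}}{3}\right) \frac{4}{3} = - \frac{20}{3} + \frac{8 \sqrt{3}}{9} \approx -5.1271$)
$\left(5 - 20\right) L \left(-19\right) = \left(5 - 20\right) \left(- \frac{20}{3} + \frac{8 \sqrt{3}}{9}\right) \left(-19\right) = - 15 \left(- \frac{20}{3} + \frac{8 \sqrt{3}}{9}\right) \left(-19\right) = \left(100 - \frac{40 \sqrt{3}}{3}\right) \left(-19\right) = -1900 + \frac{760 \sqrt{3}}{3}$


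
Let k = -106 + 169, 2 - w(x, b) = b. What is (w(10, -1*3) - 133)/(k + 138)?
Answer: -128/201 ≈ -0.63682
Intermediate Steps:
w(x, b) = 2 - b
k = 63
(w(10, -1*3) - 133)/(k + 138) = ((2 - (-1)*3) - 133)/(63 + 138) = ((2 - 1*(-3)) - 133)/201 = ((2 + 3) - 133)*(1/201) = (5 - 133)*(1/201) = -128*1/201 = -128/201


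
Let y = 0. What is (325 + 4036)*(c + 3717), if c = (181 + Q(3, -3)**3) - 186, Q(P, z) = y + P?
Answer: 16305779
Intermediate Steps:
Q(P, z) = P (Q(P, z) = 0 + P = P)
c = 22 (c = (181 + 3**3) - 186 = (181 + 27) - 186 = 208 - 186 = 22)
(325 + 4036)*(c + 3717) = (325 + 4036)*(22 + 3717) = 4361*3739 = 16305779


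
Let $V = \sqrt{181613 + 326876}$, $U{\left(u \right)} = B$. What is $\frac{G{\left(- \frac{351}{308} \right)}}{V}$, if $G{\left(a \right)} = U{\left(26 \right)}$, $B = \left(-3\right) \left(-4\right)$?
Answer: $\frac{12 \sqrt{508489}}{508489} \approx 0.016828$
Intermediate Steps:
$B = 12$
$U{\left(u \right)} = 12$
$G{\left(a \right)} = 12$
$V = \sqrt{508489} \approx 713.08$
$\frac{G{\left(- \frac{351}{308} \right)}}{V} = \frac{12}{\sqrt{508489}} = 12 \frac{\sqrt{508489}}{508489} = \frac{12 \sqrt{508489}}{508489}$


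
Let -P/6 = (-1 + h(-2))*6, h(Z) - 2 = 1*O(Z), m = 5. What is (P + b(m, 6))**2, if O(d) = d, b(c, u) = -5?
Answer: 961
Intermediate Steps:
h(Z) = 2 + Z (h(Z) = 2 + 1*Z = 2 + Z)
P = 36 (P = -6*(-1 + (2 - 2))*6 = -6*(-1 + 0)*6 = -(-6)*6 = -6*(-6) = 36)
(P + b(m, 6))**2 = (36 - 5)**2 = 31**2 = 961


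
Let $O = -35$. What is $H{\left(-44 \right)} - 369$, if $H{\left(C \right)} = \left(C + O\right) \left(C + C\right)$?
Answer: $6583$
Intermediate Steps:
$H{\left(C \right)} = 2 C \left(-35 + C\right)$ ($H{\left(C \right)} = \left(C - 35\right) \left(C + C\right) = \left(-35 + C\right) 2 C = 2 C \left(-35 + C\right)$)
$H{\left(-44 \right)} - 369 = 2 \left(-44\right) \left(-35 - 44\right) - 369 = 2 \left(-44\right) \left(-79\right) - 369 = 6952 - 369 = 6583$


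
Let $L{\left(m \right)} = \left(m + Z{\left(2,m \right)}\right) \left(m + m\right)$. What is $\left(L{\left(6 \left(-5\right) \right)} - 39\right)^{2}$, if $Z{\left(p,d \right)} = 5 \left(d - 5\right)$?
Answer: $150332121$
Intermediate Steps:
$Z{\left(p,d \right)} = -25 + 5 d$ ($Z{\left(p,d \right)} = 5 \left(-5 + d\right) = -25 + 5 d$)
$L{\left(m \right)} = 2 m \left(-25 + 6 m\right)$ ($L{\left(m \right)} = \left(m + \left(-25 + 5 m\right)\right) \left(m + m\right) = \left(-25 + 6 m\right) 2 m = 2 m \left(-25 + 6 m\right)$)
$\left(L{\left(6 \left(-5\right) \right)} - 39\right)^{2} = \left(2 \cdot 6 \left(-5\right) \left(-25 + 6 \cdot 6 \left(-5\right)\right) - 39\right)^{2} = \left(2 \left(-30\right) \left(-25 + 6 \left(-30\right)\right) - 39\right)^{2} = \left(2 \left(-30\right) \left(-25 - 180\right) - 39\right)^{2} = \left(2 \left(-30\right) \left(-205\right) - 39\right)^{2} = \left(12300 - 39\right)^{2} = 12261^{2} = 150332121$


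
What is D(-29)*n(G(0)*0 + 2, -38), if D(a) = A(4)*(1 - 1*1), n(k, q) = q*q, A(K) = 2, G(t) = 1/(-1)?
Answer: 0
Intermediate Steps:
G(t) = -1
n(k, q) = q²
D(a) = 0 (D(a) = 2*(1 - 1*1) = 2*(1 - 1) = 2*0 = 0)
D(-29)*n(G(0)*0 + 2, -38) = 0*(-38)² = 0*1444 = 0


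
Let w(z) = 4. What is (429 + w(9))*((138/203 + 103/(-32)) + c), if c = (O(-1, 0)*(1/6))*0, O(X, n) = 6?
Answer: -7141469/6496 ≈ -1099.4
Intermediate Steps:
c = 0 (c = (6*(1/6))*0 = (6*(1*(⅙)))*0 = (6*(⅙))*0 = 1*0 = 0)
(429 + w(9))*((138/203 + 103/(-32)) + c) = (429 + 4)*((138/203 + 103/(-32)) + 0) = 433*((138*(1/203) + 103*(-1/32)) + 0) = 433*((138/203 - 103/32) + 0) = 433*(-16493/6496 + 0) = 433*(-16493/6496) = -7141469/6496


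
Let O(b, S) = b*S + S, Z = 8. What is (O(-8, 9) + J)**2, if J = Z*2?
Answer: 2209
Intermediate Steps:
O(b, S) = S + S*b (O(b, S) = S*b + S = S + S*b)
J = 16 (J = 8*2 = 16)
(O(-8, 9) + J)**2 = (9*(1 - 8) + 16)**2 = (9*(-7) + 16)**2 = (-63 + 16)**2 = (-47)**2 = 2209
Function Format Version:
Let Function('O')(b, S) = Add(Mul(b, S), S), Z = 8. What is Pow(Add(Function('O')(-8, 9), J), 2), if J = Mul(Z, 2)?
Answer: 2209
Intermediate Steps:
Function('O')(b, S) = Add(S, Mul(S, b)) (Function('O')(b, S) = Add(Mul(S, b), S) = Add(S, Mul(S, b)))
J = 16 (J = Mul(8, 2) = 16)
Pow(Add(Function('O')(-8, 9), J), 2) = Pow(Add(Mul(9, Add(1, -8)), 16), 2) = Pow(Add(Mul(9, -7), 16), 2) = Pow(Add(-63, 16), 2) = Pow(-47, 2) = 2209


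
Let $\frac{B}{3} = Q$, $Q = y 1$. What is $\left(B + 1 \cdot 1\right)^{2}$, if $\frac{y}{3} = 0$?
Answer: $1$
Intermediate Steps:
$y = 0$ ($y = 3 \cdot 0 = 0$)
$Q = 0$ ($Q = 0 \cdot 1 = 0$)
$B = 0$ ($B = 3 \cdot 0 = 0$)
$\left(B + 1 \cdot 1\right)^{2} = \left(0 + 1 \cdot 1\right)^{2} = \left(0 + 1\right)^{2} = 1^{2} = 1$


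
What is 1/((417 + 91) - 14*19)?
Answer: 1/242 ≈ 0.0041322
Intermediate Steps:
1/((417 + 91) - 14*19) = 1/(508 - 266) = 1/242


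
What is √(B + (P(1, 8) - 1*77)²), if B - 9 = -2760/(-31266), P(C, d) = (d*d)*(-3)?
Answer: √218352786870/1737 ≈ 269.02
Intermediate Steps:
P(C, d) = -3*d² (P(C, d) = d²*(-3) = -3*d²)
B = 47359/5211 (B = 9 - 2760/(-31266) = 9 - 2760*(-1/31266) = 9 + 460/5211 = 47359/5211 ≈ 9.0883)
√(B + (P(1, 8) - 1*77)²) = √(47359/5211 + (-3*8² - 1*77)²) = √(47359/5211 + (-3*64 - 77)²) = √(47359/5211 + (-192 - 77)²) = √(47359/5211 + (-269)²) = √(47359/5211 + 72361) = √(377120530/5211) = √218352786870/1737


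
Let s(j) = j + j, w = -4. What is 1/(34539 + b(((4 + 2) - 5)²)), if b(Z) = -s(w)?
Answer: 1/34547 ≈ 2.8946e-5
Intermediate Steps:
s(j) = 2*j
b(Z) = 8 (b(Z) = -2*(-4) = -1*(-8) = 8)
1/(34539 + b(((4 + 2) - 5)²)) = 1/(34539 + 8) = 1/34547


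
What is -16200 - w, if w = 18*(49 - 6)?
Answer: -16974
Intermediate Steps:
w = 774 (w = 18*43 = 774)
-16200 - w = -16200 - 1*774 = -16200 - 774 = -16974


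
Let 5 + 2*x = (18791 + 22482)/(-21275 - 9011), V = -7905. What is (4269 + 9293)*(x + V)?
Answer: -3248196395503/30286 ≈ -1.0725e+8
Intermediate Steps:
x = -192703/60572 (x = -5/2 + ((18791 + 22482)/(-21275 - 9011))/2 = -5/2 + (41273/(-30286))/2 = -5/2 + (41273*(-1/30286))/2 = -5/2 + (½)*(-41273/30286) = -5/2 - 41273/60572 = -192703/60572 ≈ -3.1814)
(4269 + 9293)*(x + V) = (4269 + 9293)*(-192703/60572 - 7905) = 13562*(-479014363/60572) = -3248196395503/30286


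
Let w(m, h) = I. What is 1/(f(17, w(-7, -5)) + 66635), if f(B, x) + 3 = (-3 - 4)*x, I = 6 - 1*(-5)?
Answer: 1/66555 ≈ 1.5025e-5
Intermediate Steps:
I = 11 (I = 6 + 5 = 11)
w(m, h) = 11
f(B, x) = -3 - 7*x (f(B, x) = -3 + (-3 - 4)*x = -3 - 7*x)
1/(f(17, w(-7, -5)) + 66635) = 1/((-3 - 7*11) + 66635) = 1/((-3 - 77) + 66635) = 1/(-80 + 66635) = 1/66555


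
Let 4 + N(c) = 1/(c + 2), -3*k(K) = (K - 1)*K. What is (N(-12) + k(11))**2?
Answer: 1495729/900 ≈ 1661.9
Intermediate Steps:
k(K) = -K*(-1 + K)/3 (k(K) = -(K - 1)*K/3 = -(-1 + K)*K/3 = -K*(-1 + K)/3)
N(c) = -4 + 1/(2 + c) (N(c) = -4 + 1/(c + 2) = -4 + 1/(2 + c))
(N(-12) + k(11))**2 = ((-7 - 4*(-12))/(2 - 12) + (1/3)*11*(1 - 1*11))**2 = ((-7 + 48)/(-10) + (1/3)*11*(1 - 11))**2 = (-1/10*41 + (1/3)*11*(-10))**2 = (-41/10 - 110/3)**2 = (-1223/30)**2 = 1495729/900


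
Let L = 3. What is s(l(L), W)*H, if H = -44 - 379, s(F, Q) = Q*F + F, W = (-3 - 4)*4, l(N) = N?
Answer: 34263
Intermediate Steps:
W = -28 (W = -7*4 = -28)
s(F, Q) = F + F*Q (s(F, Q) = F*Q + F = F + F*Q)
H = -423
s(l(L), W)*H = (3*(1 - 28))*(-423) = (3*(-27))*(-423) = -81*(-423) = 34263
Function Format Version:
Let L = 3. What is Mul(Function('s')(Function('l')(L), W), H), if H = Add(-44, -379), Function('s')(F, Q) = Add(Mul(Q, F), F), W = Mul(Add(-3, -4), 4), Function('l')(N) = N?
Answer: 34263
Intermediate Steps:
W = -28 (W = Mul(-7, 4) = -28)
Function('s')(F, Q) = Add(F, Mul(F, Q)) (Function('s')(F, Q) = Add(Mul(F, Q), F) = Add(F, Mul(F, Q)))
H = -423
Mul(Function('s')(Function('l')(L), W), H) = Mul(Mul(3, Add(1, -28)), -423) = Mul(Mul(3, -27), -423) = Mul(-81, -423) = 34263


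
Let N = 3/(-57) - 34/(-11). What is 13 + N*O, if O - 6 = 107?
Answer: 74472/209 ≈ 356.33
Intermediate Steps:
O = 113 (O = 6 + 107 = 113)
N = 635/209 (N = 3*(-1/57) - 34*(-1/11) = -1/19 + 34/11 = 635/209 ≈ 3.0383)
13 + N*O = 13 + (635/209)*113 = 13 + 71755/209 = 74472/209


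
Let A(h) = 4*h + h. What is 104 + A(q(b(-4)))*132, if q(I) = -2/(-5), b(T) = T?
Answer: 368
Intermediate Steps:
q(I) = ⅖ (q(I) = -2*(-⅕) = ⅖)
A(h) = 5*h
104 + A(q(b(-4)))*132 = 104 + (5*(⅖))*132 = 104 + 2*132 = 104 + 264 = 368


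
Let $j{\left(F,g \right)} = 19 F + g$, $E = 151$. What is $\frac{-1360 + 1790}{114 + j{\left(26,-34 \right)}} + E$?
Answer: $\frac{43552}{287} \approx 151.75$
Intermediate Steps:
$j{\left(F,g \right)} = g + 19 F$
$\frac{-1360 + 1790}{114 + j{\left(26,-34 \right)}} + E = \frac{-1360 + 1790}{114 + \left(-34 + 19 \cdot 26\right)} + 151 = \frac{430}{114 + \left(-34 + 494\right)} + 151 = \frac{430}{114 + 460} + 151 = \frac{430}{574} + 151 = 430 \cdot \frac{1}{574} + 151 = \frac{215}{287} + 151 = \frac{43552}{287}$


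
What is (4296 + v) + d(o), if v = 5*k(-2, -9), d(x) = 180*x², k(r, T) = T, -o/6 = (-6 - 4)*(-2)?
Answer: 2596251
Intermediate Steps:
o = -120 (o = -6*(-6 - 4)*(-2) = -(-60)*(-2) = -6*20 = -120)
v = -45 (v = 5*(-9) = -45)
(4296 + v) + d(o) = (4296 - 45) + 180*(-120)² = 4251 + 180*14400 = 4251 + 2592000 = 2596251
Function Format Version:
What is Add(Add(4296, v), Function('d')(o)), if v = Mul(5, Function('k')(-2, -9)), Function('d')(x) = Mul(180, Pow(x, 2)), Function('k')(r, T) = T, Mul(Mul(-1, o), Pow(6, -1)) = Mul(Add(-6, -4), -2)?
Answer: 2596251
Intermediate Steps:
o = -120 (o = Mul(-6, Mul(Add(-6, -4), -2)) = Mul(-6, Mul(-10, -2)) = Mul(-6, 20) = -120)
v = -45 (v = Mul(5, -9) = -45)
Add(Add(4296, v), Function('d')(o)) = Add(Add(4296, -45), Mul(180, Pow(-120, 2))) = Add(4251, Mul(180, 14400)) = Add(4251, 2592000) = 2596251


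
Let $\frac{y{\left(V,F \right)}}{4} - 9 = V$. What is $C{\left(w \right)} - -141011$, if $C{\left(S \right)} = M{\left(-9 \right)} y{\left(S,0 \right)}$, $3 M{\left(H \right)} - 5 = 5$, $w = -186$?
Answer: $138651$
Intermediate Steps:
$y{\left(V,F \right)} = 36 + 4 V$
$M{\left(H \right)} = \frac{10}{3}$ ($M{\left(H \right)} = \frac{5}{3} + \frac{1}{3} \cdot 5 = \frac{5}{3} + \frac{5}{3} = \frac{10}{3}$)
$C{\left(S \right)} = 120 + \frac{40 S}{3}$ ($C{\left(S \right)} = \frac{10 \left(36 + 4 S\right)}{3} = 120 + \frac{40 S}{3}$)
$C{\left(w \right)} - -141011 = \left(120 + \frac{40}{3} \left(-186\right)\right) - -141011 = \left(120 - 2480\right) + 141011 = -2360 + 141011 = 138651$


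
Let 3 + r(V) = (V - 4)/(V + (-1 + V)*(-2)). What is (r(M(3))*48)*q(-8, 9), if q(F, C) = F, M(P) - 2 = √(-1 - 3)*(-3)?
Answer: 1536 - 128*I ≈ 1536.0 - 128.0*I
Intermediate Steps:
M(P) = 2 - 6*I (M(P) = 2 + √(-1 - 3)*(-3) = 2 + √(-4)*(-3) = 2 + (2*I)*(-3) = 2 - 6*I)
r(V) = -3 + (-4 + V)/(2 - V) (r(V) = -3 + (V - 4)/(V + (-1 + V)*(-2)) = -3 + (-4 + V)/(V + (2 - 2*V)) = -3 + (-4 + V)/(2 - V))
(r(M(3))*48)*q(-8, 9) = ((2*(5 - 2*(2 - 6*I))/(-2 + (2 - 6*I)))*48)*(-8) = ((2*(5 + (-4 + 12*I))/((-6*I)))*48)*(-8) = ((2*(I/6)*(1 + 12*I))*48)*(-8) = ((I*(1 + 12*I)/3)*48)*(-8) = (16*I*(1 + 12*I))*(-8) = -128*I*(1 + 12*I)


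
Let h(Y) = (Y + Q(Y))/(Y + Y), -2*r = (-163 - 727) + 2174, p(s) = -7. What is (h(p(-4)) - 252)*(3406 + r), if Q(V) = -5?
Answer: -4859112/7 ≈ -6.9416e+5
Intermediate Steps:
r = -642 (r = -((-163 - 727) + 2174)/2 = -(-890 + 2174)/2 = -1/2*1284 = -642)
h(Y) = (-5 + Y)/(2*Y) (h(Y) = (Y - 5)/(Y + Y) = (-5 + Y)/((2*Y)) = (-5 + Y)*(1/(2*Y)) = (-5 + Y)/(2*Y))
(h(p(-4)) - 252)*(3406 + r) = ((1/2)*(-5 - 7)/(-7) - 252)*(3406 - 642) = ((1/2)*(-1/7)*(-12) - 252)*2764 = (6/7 - 252)*2764 = -1758/7*2764 = -4859112/7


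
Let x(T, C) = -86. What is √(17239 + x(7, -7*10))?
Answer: √17153 ≈ 130.97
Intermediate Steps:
√(17239 + x(7, -7*10)) = √(17239 - 86) = √17153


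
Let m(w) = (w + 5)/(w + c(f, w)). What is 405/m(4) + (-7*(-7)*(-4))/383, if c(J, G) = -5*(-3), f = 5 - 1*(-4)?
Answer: 327269/383 ≈ 854.49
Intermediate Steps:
f = 9 (f = 5 + 4 = 9)
c(J, G) = 15
m(w) = (5 + w)/(15 + w) (m(w) = (w + 5)/(w + 15) = (5 + w)/(15 + w))
405/m(4) + (-7*(-7)*(-4))/383 = 405/(((5 + 4)/(15 + 4))) + (-7*(-7)*(-4))/383 = 405/((9/19)) + (49*(-4))*(1/383) = 405/(((1/19)*9)) - 196*1/383 = 405/(9/19) - 196/383 = 405*(19/9) - 196/383 = 855 - 196/383 = 327269/383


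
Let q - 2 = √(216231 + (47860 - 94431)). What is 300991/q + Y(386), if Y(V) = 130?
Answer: 10726649/84828 + 300991*√42415/84828 ≈ 857.21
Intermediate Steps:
q = 2 + 2*√42415 (q = 2 + √(216231 + (47860 - 94431)) = 2 + √(216231 - 46571) = 2 + √169660 = 2 + 2*√42415 ≈ 413.90)
300991/q + Y(386) = 300991/(2 + 2*√42415) + 130 = 130 + 300991/(2 + 2*√42415)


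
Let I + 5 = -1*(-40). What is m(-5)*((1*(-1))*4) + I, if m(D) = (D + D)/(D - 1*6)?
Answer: 345/11 ≈ 31.364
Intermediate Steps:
m(D) = 2*D/(-6 + D) (m(D) = (2*D)/(D - 6) = (2*D)/(-6 + D) = 2*D/(-6 + D))
I = 35 (I = -5 - 1*(-40) = -5 + 40 = 35)
m(-5)*((1*(-1))*4) + I = (2*(-5)/(-6 - 5))*((1*(-1))*4) + 35 = (2*(-5)/(-11))*(-1*4) + 35 = (2*(-5)*(-1/11))*(-4) + 35 = (10/11)*(-4) + 35 = -40/11 + 35 = 345/11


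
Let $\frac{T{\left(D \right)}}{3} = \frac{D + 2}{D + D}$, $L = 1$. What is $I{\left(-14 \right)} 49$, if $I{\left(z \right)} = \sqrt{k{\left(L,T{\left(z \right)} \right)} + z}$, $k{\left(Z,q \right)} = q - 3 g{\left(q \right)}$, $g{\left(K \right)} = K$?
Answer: $14 i \sqrt{203} \approx 199.47 i$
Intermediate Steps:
$T{\left(D \right)} = \frac{3 \left(2 + D\right)}{2 D}$ ($T{\left(D \right)} = 3 \frac{D + 2}{D + D} = 3 \frac{2 + D}{2 D} = \frac{3 \left(2 + D\right)}{2 D}$)
$k{\left(Z,q \right)} = - 2 q$ ($k{\left(Z,q \right)} = q - 3 q = - 2 q$)
$I{\left(z \right)} = \sqrt{-3 + z - \frac{6}{z}}$ ($I{\left(z \right)} = \sqrt{- 2 \left(\frac{3}{2} + \frac{3}{z}\right) + z} = \sqrt{\left(-3 - \frac{6}{z}\right) + z} = \sqrt{-3 + z - \frac{6}{z}}$)
$I{\left(-14 \right)} 49 = \sqrt{-3 - 14 - \frac{6}{-14}} \cdot 49 = \sqrt{-3 - 14 - - \frac{3}{7}} \cdot 49 = \sqrt{-3 - 14 + \frac{3}{7}} \cdot 49 = \sqrt{- \frac{116}{7}} \cdot 49 = \frac{2 i \sqrt{203}}{7} \cdot 49 = 14 i \sqrt{203}$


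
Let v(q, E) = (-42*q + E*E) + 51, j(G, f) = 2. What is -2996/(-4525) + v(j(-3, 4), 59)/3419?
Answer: 25845524/15470975 ≈ 1.6706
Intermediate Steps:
v(q, E) = 51 + E² - 42*q (v(q, E) = (-42*q + E²) + 51 = (E² - 42*q) + 51 = 51 + E² - 42*q)
-2996/(-4525) + v(j(-3, 4), 59)/3419 = -2996/(-4525) + (51 + 59² - 42*2)/3419 = -2996*(-1/4525) + (51 + 3481 - 84)*(1/3419) = 2996/4525 + 3448*(1/3419) = 2996/4525 + 3448/3419 = 25845524/15470975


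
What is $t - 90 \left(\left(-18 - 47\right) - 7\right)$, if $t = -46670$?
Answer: $-40190$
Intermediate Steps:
$t - 90 \left(\left(-18 - 47\right) - 7\right) = -46670 - 90 \left(\left(-18 - 47\right) - 7\right) = -46670 - 90 \left(-65 - 7\right) = -46670 - -6480 = -46670 + 6480 = -40190$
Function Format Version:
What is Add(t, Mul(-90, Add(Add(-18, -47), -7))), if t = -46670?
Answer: -40190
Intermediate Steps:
Add(t, Mul(-90, Add(Add(-18, -47), -7))) = Add(-46670, Mul(-90, Add(Add(-18, -47), -7))) = Add(-46670, Mul(-90, Add(-65, -7))) = Add(-46670, Mul(-90, -72)) = Add(-46670, 6480) = -40190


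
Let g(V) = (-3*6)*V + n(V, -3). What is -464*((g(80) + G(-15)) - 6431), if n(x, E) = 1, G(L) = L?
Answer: 3658640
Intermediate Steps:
g(V) = 1 - 18*V (g(V) = (-3*6)*V + 1 = -18*V + 1 = 1 - 18*V)
-464*((g(80) + G(-15)) - 6431) = -464*(((1 - 18*80) - 15) - 6431) = -464*(((1 - 1440) - 15) - 6431) = -464*((-1439 - 15) - 6431) = -464*(-1454 - 6431) = -464*(-7885) = 3658640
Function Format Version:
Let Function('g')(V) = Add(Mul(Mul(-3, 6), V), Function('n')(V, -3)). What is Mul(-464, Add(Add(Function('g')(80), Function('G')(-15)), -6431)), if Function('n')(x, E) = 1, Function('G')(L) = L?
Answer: 3658640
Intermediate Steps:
Function('g')(V) = Add(1, Mul(-18, V)) (Function('g')(V) = Add(Mul(Mul(-3, 6), V), 1) = Add(Mul(-18, V), 1) = Add(1, Mul(-18, V)))
Mul(-464, Add(Add(Function('g')(80), Function('G')(-15)), -6431)) = Mul(-464, Add(Add(Add(1, Mul(-18, 80)), -15), -6431)) = Mul(-464, Add(Add(Add(1, -1440), -15), -6431)) = Mul(-464, Add(Add(-1439, -15), -6431)) = Mul(-464, Add(-1454, -6431)) = Mul(-464, -7885) = 3658640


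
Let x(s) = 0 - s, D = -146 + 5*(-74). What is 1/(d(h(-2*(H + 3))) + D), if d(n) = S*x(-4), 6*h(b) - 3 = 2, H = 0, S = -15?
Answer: -1/576 ≈ -0.0017361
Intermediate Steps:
D = -516 (D = -146 - 370 = -516)
x(s) = -s
h(b) = ⅚ (h(b) = ½ + (⅙)*2 = ½ + ⅓ = ⅚)
d(n) = -60 (d(n) = -(-15)*(-4) = -15*4 = -60)
1/(d(h(-2*(H + 3))) + D) = 1/(-60 - 516) = 1/(-576) = -1/576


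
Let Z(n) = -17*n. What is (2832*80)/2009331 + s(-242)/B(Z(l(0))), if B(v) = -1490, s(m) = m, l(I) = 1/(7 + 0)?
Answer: 137305417/498983865 ≈ 0.27517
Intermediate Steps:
l(I) = ⅐ (l(I) = 1/7 = ⅐)
(2832*80)/2009331 + s(-242)/B(Z(l(0))) = (2832*80)/2009331 - 242/(-1490) = 226560*(1/2009331) - 242*(-1/1490) = 75520/669777 + 121/745 = 137305417/498983865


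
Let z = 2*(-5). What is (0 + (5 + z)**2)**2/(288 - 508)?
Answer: -125/44 ≈ -2.8409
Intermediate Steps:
z = -10
(0 + (5 + z)**2)**2/(288 - 508) = (0 + (5 - 10)**2)**2/(288 - 508) = (0 + (-5)**2)**2/(-220) = -(0 + 25)**2/220 = -1/220*25**2 = -1/220*625 = -125/44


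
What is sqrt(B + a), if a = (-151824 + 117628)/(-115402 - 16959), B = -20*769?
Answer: 4*I*sqrt(16840273352514)/132361 ≈ 124.02*I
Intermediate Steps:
B = -15380
a = 34196/132361 (a = -34196/(-132361) = -34196*(-1/132361) = 34196/132361 ≈ 0.25835)
sqrt(B + a) = sqrt(-15380 + 34196/132361) = sqrt(-2035677984/132361) = 4*I*sqrt(16840273352514)/132361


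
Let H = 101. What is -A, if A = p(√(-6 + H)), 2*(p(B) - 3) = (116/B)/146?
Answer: -3 - 29*√95/6935 ≈ -3.0408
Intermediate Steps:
p(B) = 3 + 29/(73*B) (p(B) = 3 + ((116/B)/146)/2 = 3 + ((116/B)*(1/146))/2 = 3 + (58/(73*B))/2 = 3 + 29/(73*B))
A = 3 + 29*√95/6935 (A = 3 + 29/(73*(√(-6 + 101))) = 3 + 29/(73*(√95)) = 3 + 29*(√95/95)/73 = 3 + 29*√95/6935 ≈ 3.0408)
-A = -(3 + 29*√95/6935) = -3 - 29*√95/6935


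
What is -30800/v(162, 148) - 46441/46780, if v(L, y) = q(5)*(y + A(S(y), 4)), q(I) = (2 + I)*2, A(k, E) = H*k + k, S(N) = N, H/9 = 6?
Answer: -3811086/3029005 ≈ -1.2582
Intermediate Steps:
H = 54 (H = 9*6 = 54)
A(k, E) = 55*k (A(k, E) = 54*k + k = 55*k)
q(I) = 4 + 2*I
v(L, y) = 784*y (v(L, y) = (4 + 2*5)*(y + 55*y) = (4 + 10)*(56*y) = 14*(56*y) = 784*y)
-30800/v(162, 148) - 46441/46780 = -30800/(784*148) - 46441/46780 = -30800/116032 - 46441*1/46780 = -30800*1/116032 - 46441/46780 = -275/1036 - 46441/46780 = -3811086/3029005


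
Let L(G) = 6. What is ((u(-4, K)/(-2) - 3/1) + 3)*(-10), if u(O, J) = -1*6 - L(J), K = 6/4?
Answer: -60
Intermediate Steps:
K = 3/2 (K = 6*(1/4) = 3/2 ≈ 1.5000)
u(O, J) = -12 (u(O, J) = -1*6 - 1*6 = -6 - 6 = -12)
((u(-4, K)/(-2) - 3/1) + 3)*(-10) = ((-12/(-2) - 3/1) + 3)*(-10) = ((-12*(-1/2) - 3*1) + 3)*(-10) = ((6 - 3) + 3)*(-10) = (3 + 3)*(-10) = 6*(-10) = -60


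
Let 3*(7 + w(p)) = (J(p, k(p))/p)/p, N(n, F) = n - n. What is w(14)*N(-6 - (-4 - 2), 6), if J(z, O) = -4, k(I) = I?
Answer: 0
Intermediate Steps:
N(n, F) = 0
w(p) = -7 - 4/(3*p²) (w(p) = -7 + ((-4/p)/p)/3 = -7 + (-4/p²)/3 = -7 - 4/(3*p²))
w(14)*N(-6 - (-4 - 2), 6) = (-7 - 4/3/14²)*0 = (-7 - 4/3*1/196)*0 = (-7 - 1/147)*0 = -1030/147*0 = 0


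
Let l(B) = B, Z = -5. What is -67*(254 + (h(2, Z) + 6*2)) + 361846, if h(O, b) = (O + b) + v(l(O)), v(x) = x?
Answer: 344091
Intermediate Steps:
h(O, b) = b + 2*O (h(O, b) = (O + b) + O = b + 2*O)
-67*(254 + (h(2, Z) + 6*2)) + 361846 = -67*(254 + ((-5 + 2*2) + 6*2)) + 361846 = -67*(254 + ((-5 + 4) + 12)) + 361846 = -67*(254 + (-1 + 12)) + 361846 = -67*(254 + 11) + 361846 = -67*265 + 361846 = -17755 + 361846 = 344091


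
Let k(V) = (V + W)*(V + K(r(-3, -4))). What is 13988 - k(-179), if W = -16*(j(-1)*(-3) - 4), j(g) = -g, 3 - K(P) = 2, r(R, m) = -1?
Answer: 2062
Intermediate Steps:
K(P) = 1 (K(P) = 3 - 1*2 = 3 - 2 = 1)
W = 112 (W = -16*(-1*(-1)*(-3) - 4) = -16*(1*(-3) - 4) = -16*(-3 - 4) = -16*(-7) = 112)
k(V) = (1 + V)*(112 + V) (k(V) = (V + 112)*(V + 1) = (112 + V)*(1 + V) = (1 + V)*(112 + V))
13988 - k(-179) = 13988 - (112 + (-179)**2 + 113*(-179)) = 13988 - (112 + 32041 - 20227) = 13988 - 1*11926 = 13988 - 11926 = 2062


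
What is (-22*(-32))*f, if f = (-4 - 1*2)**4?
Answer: 912384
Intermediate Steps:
f = 1296 (f = (-4 - 2)**4 = (-6)**4 = 1296)
(-22*(-32))*f = -22*(-32)*1296 = 704*1296 = 912384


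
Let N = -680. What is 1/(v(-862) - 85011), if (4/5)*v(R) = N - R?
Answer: -2/169567 ≈ -1.1795e-5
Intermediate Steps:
v(R) = -850 - 5*R/4 (v(R) = 5*(-680 - R)/4 = -850 - 5*R/4)
1/(v(-862) - 85011) = 1/((-850 - 5/4*(-862)) - 85011) = 1/((-850 + 2155/2) - 85011) = 1/(455/2 - 85011) = 1/(-169567/2) = -2/169567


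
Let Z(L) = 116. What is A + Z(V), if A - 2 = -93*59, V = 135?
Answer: -5369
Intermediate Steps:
A = -5485 (A = 2 - 93*59 = 2 - 5487 = -5485)
A + Z(V) = -5485 + 116 = -5369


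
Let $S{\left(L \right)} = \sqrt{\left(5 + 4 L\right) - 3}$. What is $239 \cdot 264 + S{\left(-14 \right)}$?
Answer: $63096 + 3 i \sqrt{6} \approx 63096.0 + 7.3485 i$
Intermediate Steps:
$S{\left(L \right)} = \sqrt{2 + 4 L}$
$239 \cdot 264 + S{\left(-14 \right)} = 239 \cdot 264 + \sqrt{2 + 4 \left(-14\right)} = 63096 + \sqrt{2 - 56} = 63096 + \sqrt{-54} = 63096 + 3 i \sqrt{6}$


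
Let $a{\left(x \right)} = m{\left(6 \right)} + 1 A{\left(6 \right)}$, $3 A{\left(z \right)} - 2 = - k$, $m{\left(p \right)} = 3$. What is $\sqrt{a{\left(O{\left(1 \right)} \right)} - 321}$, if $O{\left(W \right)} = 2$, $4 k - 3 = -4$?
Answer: $\frac{3 i \sqrt{141}}{2} \approx 17.812 i$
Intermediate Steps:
$k = - \frac{1}{4}$ ($k = \frac{3}{4} + \frac{1}{4} \left(-4\right) = \frac{3}{4} - 1 = - \frac{1}{4} \approx -0.25$)
$A{\left(z \right)} = \frac{3}{4}$ ($A{\left(z \right)} = \frac{2}{3} + \frac{\left(-1\right) \left(- \frac{1}{4}\right)}{3} = \frac{2}{3} + \frac{1}{3} \cdot \frac{1}{4} = \frac{2}{3} + \frac{1}{12} = \frac{3}{4}$)
$a{\left(x \right)} = \frac{15}{4}$ ($a{\left(x \right)} = 3 + 1 \cdot \frac{3}{4} = 3 + \frac{3}{4} = \frac{15}{4}$)
$\sqrt{a{\left(O{\left(1 \right)} \right)} - 321} = \sqrt{\frac{15}{4} - 321} = \sqrt{- \frac{1269}{4}} = \frac{3 i \sqrt{141}}{2}$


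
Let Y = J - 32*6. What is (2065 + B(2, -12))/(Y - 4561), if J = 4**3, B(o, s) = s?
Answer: -2053/4689 ≈ -0.43783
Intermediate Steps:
J = 64
Y = -128 (Y = 64 - 32*6 = 64 - 192 = -128)
(2065 + B(2, -12))/(Y - 4561) = (2065 - 12)/(-128 - 4561) = 2053/(-4689) = 2053*(-1/4689) = -2053/4689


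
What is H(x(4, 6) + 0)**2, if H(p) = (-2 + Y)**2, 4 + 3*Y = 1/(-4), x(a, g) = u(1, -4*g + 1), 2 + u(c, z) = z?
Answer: 2825761/20736 ≈ 136.27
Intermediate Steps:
u(c, z) = -2 + z
x(a, g) = -1 - 4*g (x(a, g) = -2 + (-4*g + 1) = -2 + (1 - 4*g) = -1 - 4*g)
Y = -17/12 (Y = -4/3 + (1/3)/(-4) = -4/3 + (1/3)*(-1/4) = -4/3 - 1/12 = -17/12 ≈ -1.4167)
H(p) = 1681/144 (H(p) = (-2 - 17/12)**2 = (-41/12)**2 = 1681/144)
H(x(4, 6) + 0)**2 = (1681/144)**2 = 2825761/20736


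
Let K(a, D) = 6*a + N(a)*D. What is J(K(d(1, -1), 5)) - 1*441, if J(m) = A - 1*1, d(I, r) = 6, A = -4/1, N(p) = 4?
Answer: -446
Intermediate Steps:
A = -4 (A = -4*1 = -4)
K(a, D) = 4*D + 6*a (K(a, D) = 6*a + 4*D = 4*D + 6*a)
J(m) = -5 (J(m) = -4 - 1*1 = -4 - 1 = -5)
J(K(d(1, -1), 5)) - 1*441 = -5 - 1*441 = -5 - 441 = -446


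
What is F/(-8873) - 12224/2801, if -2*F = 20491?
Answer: -159531813/49706546 ≈ -3.2095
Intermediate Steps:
F = -20491/2 (F = -1/2*20491 = -20491/2 ≈ -10246.)
F/(-8873) - 12224/2801 = -20491/2/(-8873) - 12224/2801 = -20491/2*(-1/8873) - 12224*1/2801 = 20491/17746 - 12224/2801 = -159531813/49706546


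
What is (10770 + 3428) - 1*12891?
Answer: 1307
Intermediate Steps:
(10770 + 3428) - 1*12891 = 14198 - 12891 = 1307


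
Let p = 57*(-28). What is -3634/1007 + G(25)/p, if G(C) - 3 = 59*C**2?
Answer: -1129895/42294 ≈ -26.715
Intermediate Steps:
G(C) = 3 + 59*C**2
p = -1596
-3634/1007 + G(25)/p = -3634/1007 + (3 + 59*25**2)/(-1596) = -3634*1/1007 + (3 + 59*625)*(-1/1596) = -3634/1007 + (3 + 36875)*(-1/1596) = -3634/1007 + 36878*(-1/1596) = -3634/1007 - 18439/798 = -1129895/42294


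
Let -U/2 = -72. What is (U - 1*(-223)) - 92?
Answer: 275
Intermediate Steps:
U = 144 (U = -2*(-72) = 144)
(U - 1*(-223)) - 92 = (144 - 1*(-223)) - 92 = (144 + 223) - 92 = 367 - 92 = 275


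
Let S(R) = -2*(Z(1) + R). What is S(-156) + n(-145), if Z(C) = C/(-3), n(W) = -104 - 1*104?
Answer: 314/3 ≈ 104.67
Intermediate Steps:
n(W) = -208 (n(W) = -104 - 104 = -208)
Z(C) = -C/3 (Z(C) = C*(-⅓) = -C/3)
S(R) = ⅔ - 2*R (S(R) = -2*(-⅓*1 + R) = -2*(-⅓ + R) = ⅔ - 2*R)
S(-156) + n(-145) = (⅔ - 2*(-156)) - 208 = (⅔ + 312) - 208 = 938/3 - 208 = 314/3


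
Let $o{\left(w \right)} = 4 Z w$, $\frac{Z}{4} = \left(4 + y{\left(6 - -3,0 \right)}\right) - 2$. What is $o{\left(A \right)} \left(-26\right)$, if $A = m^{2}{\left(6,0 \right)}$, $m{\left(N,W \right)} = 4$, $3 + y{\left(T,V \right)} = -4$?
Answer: $33280$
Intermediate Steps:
$y{\left(T,V \right)} = -7$ ($y{\left(T,V \right)} = -3 - 4 = -7$)
$Z = -20$ ($Z = 4 \left(\left(4 - 7\right) - 2\right) = 4 \left(-3 - 2\right) = 4 \left(-5\right) = -20$)
$A = 16$ ($A = 4^{2} = 16$)
$o{\left(w \right)} = - 80 w$ ($o{\left(w \right)} = 4 \left(-20\right) w = - 80 w$)
$o{\left(A \right)} \left(-26\right) = \left(-80\right) 16 \left(-26\right) = \left(-1280\right) \left(-26\right) = 33280$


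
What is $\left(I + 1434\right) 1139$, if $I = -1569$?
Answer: $-153765$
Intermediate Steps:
$\left(I + 1434\right) 1139 = \left(-1569 + 1434\right) 1139 = \left(-135\right) 1139 = -153765$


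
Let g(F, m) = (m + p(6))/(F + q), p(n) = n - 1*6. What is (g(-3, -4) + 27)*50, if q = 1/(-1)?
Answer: 1400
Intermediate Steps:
p(n) = -6 + n (p(n) = n - 6 = -6 + n)
q = -1
g(F, m) = m/(-1 + F) (g(F, m) = (m + (-6 + 6))/(F - 1) = (m + 0)/(-1 + F) = m/(-1 + F))
(g(-3, -4) + 27)*50 = (-4/(-1 - 3) + 27)*50 = (-4/(-4) + 27)*50 = (-4*(-¼) + 27)*50 = (1 + 27)*50 = 28*50 = 1400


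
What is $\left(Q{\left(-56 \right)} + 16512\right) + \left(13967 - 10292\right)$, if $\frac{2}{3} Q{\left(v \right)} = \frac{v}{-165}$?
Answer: $\frac{1110313}{55} \approx 20188.0$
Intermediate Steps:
$Q{\left(v \right)} = - \frac{v}{110}$ ($Q{\left(v \right)} = \frac{3 \frac{v}{-165}}{2} = \frac{3 v \left(- \frac{1}{165}\right)}{2} = \frac{3 \left(- \frac{v}{165}\right)}{2} = - \frac{v}{110}$)
$\left(Q{\left(-56 \right)} + 16512\right) + \left(13967 - 10292\right) = \left(\left(- \frac{1}{110}\right) \left(-56\right) + 16512\right) + \left(13967 - 10292\right) = \left(\frac{28}{55} + 16512\right) + \left(13967 - 10292\right) = \frac{908188}{55} + 3675 = \frac{1110313}{55}$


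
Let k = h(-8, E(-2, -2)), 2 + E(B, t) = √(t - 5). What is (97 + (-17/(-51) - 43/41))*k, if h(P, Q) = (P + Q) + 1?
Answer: -35529/41 + 11843*I*√7/123 ≈ -866.56 + 254.74*I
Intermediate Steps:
E(B, t) = -2 + √(-5 + t) (E(B, t) = -2 + √(t - 5) = -2 + √(-5 + t))
h(P, Q) = 1 + P + Q
k = -9 + I*√7 (k = 1 - 8 + (-2 + √(-5 - 2)) = 1 - 8 + (-2 + √(-7)) = 1 - 8 + (-2 + I*√7) = -9 + I*√7 ≈ -9.0 + 2.6458*I)
(97 + (-17/(-51) - 43/41))*k = (97 + (-17/(-51) - 43/41))*(-9 + I*√7) = (97 + (-17*(-1/51) - 43*1/41))*(-9 + I*√7) = (97 + (⅓ - 43/41))*(-9 + I*√7) = (97 - 88/123)*(-9 + I*√7) = 11843*(-9 + I*√7)/123 = -35529/41 + 11843*I*√7/123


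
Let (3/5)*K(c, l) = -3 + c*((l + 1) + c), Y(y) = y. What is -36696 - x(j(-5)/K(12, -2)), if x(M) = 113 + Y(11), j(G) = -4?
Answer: -36820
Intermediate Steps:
K(c, l) = -5 + 5*c*(1 + c + l)/3 (K(c, l) = 5*(-3 + c*((l + 1) + c))/3 = 5*(-3 + c*((1 + l) + c))/3 = 5*(-3 + c*(1 + c + l))/3 = -5 + 5*c*(1 + c + l)/3)
x(M) = 124 (x(M) = 113 + 11 = 124)
-36696 - x(j(-5)/K(12, -2)) = -36696 - 1*124 = -36696 - 124 = -36820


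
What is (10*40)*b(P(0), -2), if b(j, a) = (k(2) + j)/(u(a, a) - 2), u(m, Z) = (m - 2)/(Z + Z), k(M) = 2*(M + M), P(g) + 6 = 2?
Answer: -1600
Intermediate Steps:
P(g) = -4 (P(g) = -6 + 2 = -4)
k(M) = 4*M (k(M) = 2*(2*M) = 4*M)
u(m, Z) = (-2 + m)/(2*Z) (u(m, Z) = (-2 + m)/((2*Z)) = (-2 + m)*(1/(2*Z)) = (-2 + m)/(2*Z))
b(j, a) = (8 + j)/(-2 + (-2 + a)/(2*a)) (b(j, a) = (4*2 + j)/((-2 + a)/(2*a) - 2) = (8 + j)/(-2 + (-2 + a)/(2*a)))
(10*40)*b(P(0), -2) = (10*40)*(-2*(-2)*(8 - 4)/(2 + 3*(-2))) = 400*(-2*(-2)*4/(2 - 6)) = 400*(-2*(-2)*4/(-4)) = 400*(-2*(-2)*(-¼)*4) = 400*(-4) = -1600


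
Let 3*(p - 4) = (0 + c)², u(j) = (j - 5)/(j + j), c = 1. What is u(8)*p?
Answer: 13/16 ≈ 0.81250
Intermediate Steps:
u(j) = (-5 + j)/(2*j) (u(j) = (-5 + j)/((2*j)) = (-5 + j)*(1/(2*j)) = (-5 + j)/(2*j))
p = 13/3 (p = 4 + (0 + 1)²/3 = 4 + (⅓)*1² = 4 + (⅓)*1 = 4 + ⅓ = 13/3 ≈ 4.3333)
u(8)*p = ((½)*(-5 + 8)/8)*(13/3) = ((½)*(⅛)*3)*(13/3) = (3/16)*(13/3) = 13/16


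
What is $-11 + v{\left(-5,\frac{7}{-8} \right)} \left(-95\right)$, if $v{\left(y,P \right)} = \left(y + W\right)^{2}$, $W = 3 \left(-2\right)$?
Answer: $-11506$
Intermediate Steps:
$W = -6$
$v{\left(y,P \right)} = \left(-6 + y\right)^{2}$ ($v{\left(y,P \right)} = \left(y - 6\right)^{2} = \left(-6 + y\right)^{2}$)
$-11 + v{\left(-5,\frac{7}{-8} \right)} \left(-95\right) = -11 + \left(-6 - 5\right)^{2} \left(-95\right) = -11 + \left(-11\right)^{2} \left(-95\right) = -11 + 121 \left(-95\right) = -11 - 11495 = -11506$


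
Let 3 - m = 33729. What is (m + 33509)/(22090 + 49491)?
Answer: -217/71581 ≈ -0.0030315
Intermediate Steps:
m = -33726 (m = 3 - 1*33729 = 3 - 33729 = -33726)
(m + 33509)/(22090 + 49491) = (-33726 + 33509)/(22090 + 49491) = -217/71581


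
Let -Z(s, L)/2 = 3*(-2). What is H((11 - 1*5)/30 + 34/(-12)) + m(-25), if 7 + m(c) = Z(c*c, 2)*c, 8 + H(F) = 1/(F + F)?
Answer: -24900/79 ≈ -315.19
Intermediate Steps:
H(F) = -8 + 1/(2*F) (H(F) = -8 + 1/(F + F) = -8 + 1/(2*F))
Z(s, L) = 12 (Z(s, L) = -6*(-2) = -2*(-6) = 12)
m(c) = -7 + 12*c
H((11 - 1*5)/30 + 34/(-12)) + m(-25) = (-8 + 1/(2*((11 - 1*5)/30 + 34/(-12)))) + (-7 + 12*(-25)) = (-8 + 1/(2*((11 - 5)*(1/30) + 34*(-1/12)))) + (-7 - 300) = (-8 + 1/(2*(6*(1/30) - 17/6))) - 307 = (-8 + 1/(2*(1/5 - 17/6))) - 307 = (-8 + 1/(2*(-79/30))) - 307 = (-8 + (1/2)*(-30/79)) - 307 = (-8 - 15/79) - 307 = -647/79 - 307 = -24900/79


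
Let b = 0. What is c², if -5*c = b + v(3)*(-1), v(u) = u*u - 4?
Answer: 1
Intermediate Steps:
v(u) = -4 + u² (v(u) = u² - 4 = -4 + u²)
c = 1 (c = -(0 + (-4 + 3²)*(-1))/5 = -(0 + (-4 + 9)*(-1))/5 = -(0 + 5*(-1))/5 = -(0 - 5)/5 = -⅕*(-5) = 1)
c² = 1² = 1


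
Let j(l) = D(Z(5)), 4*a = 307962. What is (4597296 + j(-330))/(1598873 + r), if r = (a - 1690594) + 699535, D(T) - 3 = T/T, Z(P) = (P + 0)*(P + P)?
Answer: 9194600/1369609 ≈ 6.7133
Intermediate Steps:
Z(P) = 2*P² (Z(P) = P*(2*P) = 2*P²)
a = 153981/2 (a = (¼)*307962 = 153981/2 ≈ 76991.)
D(T) = 4 (D(T) = 3 + T/T = 3 + 1 = 4)
j(l) = 4
r = -1828137/2 (r = (153981/2 - 1690594) + 699535 = -3227207/2 + 699535 = -1828137/2 ≈ -9.1407e+5)
(4597296 + j(-330))/(1598873 + r) = (4597296 + 4)/(1598873 - 1828137/2) = 4597300/(1369609/2) = 4597300*(2/1369609) = 9194600/1369609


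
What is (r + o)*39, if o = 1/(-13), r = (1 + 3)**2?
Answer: 621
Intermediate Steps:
r = 16 (r = 4**2 = 16)
o = -1/13 ≈ -0.076923
(r + o)*39 = (16 - 1/13)*39 = (207/13)*39 = 621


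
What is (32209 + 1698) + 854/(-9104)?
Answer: 154344237/4552 ≈ 33907.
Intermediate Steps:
(32209 + 1698) + 854/(-9104) = 33907 + 854*(-1/9104) = 33907 - 427/4552 = 154344237/4552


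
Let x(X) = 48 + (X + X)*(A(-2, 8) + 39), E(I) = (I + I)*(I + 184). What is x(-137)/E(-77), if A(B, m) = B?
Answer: 5045/8239 ≈ 0.61233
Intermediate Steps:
E(I) = 2*I*(184 + I) (E(I) = (2*I)*(184 + I) = 2*I*(184 + I))
x(X) = 48 + 74*X (x(X) = 48 + (X + X)*(-2 + 39) = 48 + (2*X)*37 = 48 + 74*X)
x(-137)/E(-77) = (48 + 74*(-137))/((2*(-77)*(184 - 77))) = (48 - 10138)/((2*(-77)*107)) = -10090/(-16478) = -10090*(-1/16478) = 5045/8239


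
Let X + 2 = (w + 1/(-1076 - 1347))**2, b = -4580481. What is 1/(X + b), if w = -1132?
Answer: -5870929/19368535670138 ≈ -3.0312e-7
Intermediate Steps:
X = 7523143066711/5870929 (X = -2 + (-1132 + 1/(-1076 - 1347))**2 = -2 + (-1132 + 1/(-2423))**2 = -2 + (-1132 - 1/2423)**2 = -2 + (-2742837/2423)**2 = -2 + 7523154808569/5870929 = 7523143066711/5870929 ≈ 1.2814e+6)
1/(X + b) = 1/(7523143066711/5870929 - 4580481) = 1/(-19368535670138/5870929) = -5870929/19368535670138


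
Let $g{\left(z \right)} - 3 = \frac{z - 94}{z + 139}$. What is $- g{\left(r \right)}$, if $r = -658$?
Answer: $- \frac{2309}{519} \approx -4.4489$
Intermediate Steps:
$g{\left(z \right)} = 3 + \frac{-94 + z}{139 + z}$ ($g{\left(z \right)} = 3 + \frac{z - 94}{z + 139} = 3 + \frac{-94 + z}{139 + z}$)
$- g{\left(r \right)} = - \frac{323 + 4 \left(-658\right)}{139 - 658} = - \frac{323 - 2632}{-519} = - \frac{\left(-1\right) \left(-2309\right)}{519} = \left(-1\right) \frac{2309}{519} = - \frac{2309}{519}$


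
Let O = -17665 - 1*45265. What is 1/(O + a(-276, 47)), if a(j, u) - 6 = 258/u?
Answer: -47/2957170 ≈ -1.5894e-5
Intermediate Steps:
a(j, u) = 6 + 258/u
O = -62930 (O = -17665 - 45265 = -62930)
1/(O + a(-276, 47)) = 1/(-62930 + (6 + 258/47)) = 1/(-62930 + 540/47) = 1/(-2957170/47) = -47/2957170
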